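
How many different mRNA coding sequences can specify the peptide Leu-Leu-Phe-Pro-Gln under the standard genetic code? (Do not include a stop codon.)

Leu: 6 codons.
Leu: 6 codons.
Phe: 2 codons.
Pro: 4 codons.
Gln: 2 codons.
6 × 6 × 2 × 4 × 2 = 576.

576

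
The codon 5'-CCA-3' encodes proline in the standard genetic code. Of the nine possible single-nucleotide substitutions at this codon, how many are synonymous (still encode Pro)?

3

Position 1: none → 0 synonymous.
Position 2: none → 0 synonymous.
Position 3: CCT, CCC, CCG → 3 synonymous.
Total: 0 + 0 + 3 = 3.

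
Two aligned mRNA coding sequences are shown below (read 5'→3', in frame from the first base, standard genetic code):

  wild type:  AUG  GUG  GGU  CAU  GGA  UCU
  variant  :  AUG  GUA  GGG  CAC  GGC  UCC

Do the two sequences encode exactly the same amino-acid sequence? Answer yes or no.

Codon 1: AUG Met / AUG Met — identical.
Codon 2: GUG Val / GUA Val — synonymous.
Codon 3: GGU Gly / GGG Gly — synonymous.
Codon 4: CAU His / CAC His — synonymous.
Codon 5: GGA Gly / GGC Gly — synonymous.
Codon 6: UCU Ser / UCC Ser — synonymous.
Nonsynonymous differences: 0 → same protein.

yes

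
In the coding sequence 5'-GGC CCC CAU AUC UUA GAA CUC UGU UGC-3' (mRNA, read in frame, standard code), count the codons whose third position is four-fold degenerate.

3

Codon 1 GGC (Gly): third position 4-fold.
Codon 2 CCC (Pro): third position 4-fold.
Codon 3 CAU (His): third position 2-fold.
Codon 4 AUC (Ile): third position 3-fold.
Codon 5 UUA (Leu): third position 2-fold.
Codon 6 GAA (Glu): third position 2-fold.
Codon 7 CUC (Leu): third position 4-fold.
Codon 8 UGU (Cys): third position 2-fold.
Codon 9 UGC (Cys): third position 2-fold.
Four-fold degenerate third positions: 3.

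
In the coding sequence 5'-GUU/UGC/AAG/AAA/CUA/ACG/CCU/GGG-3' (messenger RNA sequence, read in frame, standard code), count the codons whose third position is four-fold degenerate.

5

Codon 1 GUU (Val): third position 4-fold.
Codon 2 UGC (Cys): third position 2-fold.
Codon 3 AAG (Lys): third position 2-fold.
Codon 4 AAA (Lys): third position 2-fold.
Codon 5 CUA (Leu): third position 4-fold.
Codon 6 ACG (Thr): third position 4-fold.
Codon 7 CCU (Pro): third position 4-fold.
Codon 8 GGG (Gly): third position 4-fold.
Four-fold degenerate third positions: 5.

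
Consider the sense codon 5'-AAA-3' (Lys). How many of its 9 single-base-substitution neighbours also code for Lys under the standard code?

1

Position 1: none → 0 synonymous.
Position 2: none → 0 synonymous.
Position 3: AAG → 1 synonymous.
Total: 0 + 0 + 1 = 1.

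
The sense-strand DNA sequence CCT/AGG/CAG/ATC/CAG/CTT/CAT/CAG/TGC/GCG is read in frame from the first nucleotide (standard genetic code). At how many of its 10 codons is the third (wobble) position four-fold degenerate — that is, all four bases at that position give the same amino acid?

3

Codon 1 CCT (Pro): third position 4-fold.
Codon 2 AGG (Arg): third position 2-fold.
Codon 3 CAG (Gln): third position 2-fold.
Codon 4 ATC (Ile): third position 3-fold.
Codon 5 CAG (Gln): third position 2-fold.
Codon 6 CTT (Leu): third position 4-fold.
Codon 7 CAT (His): third position 2-fold.
Codon 8 CAG (Gln): third position 2-fold.
Codon 9 TGC (Cys): third position 2-fold.
Codon 10 GCG (Ala): third position 4-fold.
Four-fold degenerate third positions: 3.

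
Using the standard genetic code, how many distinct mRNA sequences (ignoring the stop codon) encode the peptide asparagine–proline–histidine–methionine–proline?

Asn: 2 codons.
Pro: 4 codons.
His: 2 codons.
Met: 1 codon.
Pro: 4 codons.
2 × 4 × 2 × 1 × 4 = 64.

64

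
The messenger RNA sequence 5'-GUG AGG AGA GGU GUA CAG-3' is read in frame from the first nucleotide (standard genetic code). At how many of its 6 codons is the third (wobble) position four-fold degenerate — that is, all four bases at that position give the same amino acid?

Codon 1 GUG (Val): third position 4-fold.
Codon 2 AGG (Arg): third position 2-fold.
Codon 3 AGA (Arg): third position 2-fold.
Codon 4 GGU (Gly): third position 4-fold.
Codon 5 GUA (Val): third position 4-fold.
Codon 6 CAG (Gln): third position 2-fold.
Four-fold degenerate third positions: 3.

3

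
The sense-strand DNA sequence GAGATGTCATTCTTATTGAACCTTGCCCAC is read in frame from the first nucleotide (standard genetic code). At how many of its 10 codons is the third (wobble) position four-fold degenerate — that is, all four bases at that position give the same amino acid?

Codon 1 GAG (Glu): third position 2-fold.
Codon 2 ATG (Met): third position 1-fold.
Codon 3 TCA (Ser): third position 4-fold.
Codon 4 TTC (Phe): third position 2-fold.
Codon 5 TTA (Leu): third position 2-fold.
Codon 6 TTG (Leu): third position 2-fold.
Codon 7 AAC (Asn): third position 2-fold.
Codon 8 CTT (Leu): third position 4-fold.
Codon 9 GCC (Ala): third position 4-fold.
Codon 10 CAC (His): third position 2-fold.
Four-fold degenerate third positions: 3.

3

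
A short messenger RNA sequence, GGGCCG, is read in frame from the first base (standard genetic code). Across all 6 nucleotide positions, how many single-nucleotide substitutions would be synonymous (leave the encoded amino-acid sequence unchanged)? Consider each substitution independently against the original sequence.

6

Codon 1 (GGG, Gly): 3 synonymous substitutions.
Codon 2 (CCG, Pro): 3 synonymous substitutions.
Total: 3 + 3 = 6.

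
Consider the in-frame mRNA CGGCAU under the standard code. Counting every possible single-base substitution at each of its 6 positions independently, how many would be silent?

Codon 1 (CGG, Arg): 4 synonymous substitutions.
Codon 2 (CAU, His): 1 synonymous substitution.
Total: 4 + 1 = 5.

5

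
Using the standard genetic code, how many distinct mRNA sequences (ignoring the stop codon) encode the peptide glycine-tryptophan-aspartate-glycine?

Gly: 4 codons.
Trp: 1 codon.
Asp: 2 codons.
Gly: 4 codons.
4 × 1 × 2 × 4 = 32.

32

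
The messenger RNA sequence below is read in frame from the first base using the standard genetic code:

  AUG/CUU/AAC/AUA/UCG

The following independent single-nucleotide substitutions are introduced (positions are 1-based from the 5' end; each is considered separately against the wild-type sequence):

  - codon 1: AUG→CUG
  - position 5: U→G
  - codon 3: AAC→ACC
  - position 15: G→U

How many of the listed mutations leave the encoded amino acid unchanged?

1

Codon 1: AUG (Met) → CUG (Leu) — missense.
Codon 2: CUU (Leu) → CGU (Arg) — missense.
Codon 3: AAC (Asn) → ACC (Thr) — missense.
Codon 5: UCG (Ser) → UCU (Ser) — synonymous.
Synonymous: 1 of 4.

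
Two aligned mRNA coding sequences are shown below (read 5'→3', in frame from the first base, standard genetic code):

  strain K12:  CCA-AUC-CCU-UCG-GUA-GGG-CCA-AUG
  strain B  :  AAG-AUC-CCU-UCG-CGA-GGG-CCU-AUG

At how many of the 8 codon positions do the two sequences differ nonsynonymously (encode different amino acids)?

Codon 1: CCA Pro / AAG Lys — nonsynonymous.
Codon 2: AUC Ile / AUC Ile — identical.
Codon 3: CCU Pro / CCU Pro — identical.
Codon 4: UCG Ser / UCG Ser — identical.
Codon 5: GUA Val / CGA Arg — nonsynonymous.
Codon 6: GGG Gly / GGG Gly — identical.
Codon 7: CCA Pro / CCU Pro — synonymous.
Codon 8: AUG Met / AUG Met — identical.
Nonsynonymous differences: 2.

2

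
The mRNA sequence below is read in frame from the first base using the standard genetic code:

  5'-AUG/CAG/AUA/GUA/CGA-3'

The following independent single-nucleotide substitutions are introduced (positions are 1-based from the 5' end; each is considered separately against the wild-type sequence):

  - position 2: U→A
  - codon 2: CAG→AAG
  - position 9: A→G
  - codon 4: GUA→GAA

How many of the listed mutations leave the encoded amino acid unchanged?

Codon 1: AUG (Met) → AAG (Lys) — missense.
Codon 2: CAG (Gln) → AAG (Lys) — missense.
Codon 3: AUA (Ile) → AUG (Met) — missense.
Codon 4: GUA (Val) → GAA (Glu) — missense.
Synonymous: 0 of 4.

0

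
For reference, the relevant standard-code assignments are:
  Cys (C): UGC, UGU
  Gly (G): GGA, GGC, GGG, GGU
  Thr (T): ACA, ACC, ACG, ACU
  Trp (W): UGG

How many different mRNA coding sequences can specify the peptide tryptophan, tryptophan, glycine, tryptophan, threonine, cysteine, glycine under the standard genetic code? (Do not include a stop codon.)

128

Trp: 1 codon.
Trp: 1 codon.
Gly: 4 codons.
Trp: 1 codon.
Thr: 4 codons.
Cys: 2 codons.
Gly: 4 codons.
1 × 1 × 4 × 1 × 4 × 2 × 4 = 128.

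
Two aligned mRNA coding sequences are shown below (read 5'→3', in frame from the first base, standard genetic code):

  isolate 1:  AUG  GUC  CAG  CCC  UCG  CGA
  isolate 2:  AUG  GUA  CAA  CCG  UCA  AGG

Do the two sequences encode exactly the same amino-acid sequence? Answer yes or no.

yes

Codon 1: AUG Met / AUG Met — identical.
Codon 2: GUC Val / GUA Val — synonymous.
Codon 3: CAG Gln / CAA Gln — synonymous.
Codon 4: CCC Pro / CCG Pro — synonymous.
Codon 5: UCG Ser / UCA Ser — synonymous.
Codon 6: CGA Arg / AGG Arg — synonymous.
Nonsynonymous differences: 0 → same protein.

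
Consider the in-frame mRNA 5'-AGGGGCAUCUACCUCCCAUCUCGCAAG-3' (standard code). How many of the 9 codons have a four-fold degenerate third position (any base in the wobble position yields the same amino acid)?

5

Codon 1 AGG (Arg): third position 2-fold.
Codon 2 GGC (Gly): third position 4-fold.
Codon 3 AUC (Ile): third position 3-fold.
Codon 4 UAC (Tyr): third position 2-fold.
Codon 5 CUC (Leu): third position 4-fold.
Codon 6 CCA (Pro): third position 4-fold.
Codon 7 UCU (Ser): third position 4-fold.
Codon 8 CGC (Arg): third position 4-fold.
Codon 9 AAG (Lys): third position 2-fold.
Four-fold degenerate third positions: 5.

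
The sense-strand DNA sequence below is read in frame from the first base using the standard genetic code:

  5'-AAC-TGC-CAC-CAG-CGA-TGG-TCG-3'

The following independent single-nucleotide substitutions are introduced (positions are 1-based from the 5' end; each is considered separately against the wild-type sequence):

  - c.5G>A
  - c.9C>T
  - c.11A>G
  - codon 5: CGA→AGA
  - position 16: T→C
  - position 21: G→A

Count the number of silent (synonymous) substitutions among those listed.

3

Codon 2: TGC (Cys) → TAC (Tyr) — missense.
Codon 3: CAC (His) → CAT (His) — synonymous.
Codon 4: CAG (Gln) → CGG (Arg) — missense.
Codon 5: CGA (Arg) → AGA (Arg) — synonymous.
Codon 6: TGG (Trp) → CGG (Arg) — missense.
Codon 7: TCG (Ser) → TCA (Ser) — synonymous.
Synonymous: 3 of 6.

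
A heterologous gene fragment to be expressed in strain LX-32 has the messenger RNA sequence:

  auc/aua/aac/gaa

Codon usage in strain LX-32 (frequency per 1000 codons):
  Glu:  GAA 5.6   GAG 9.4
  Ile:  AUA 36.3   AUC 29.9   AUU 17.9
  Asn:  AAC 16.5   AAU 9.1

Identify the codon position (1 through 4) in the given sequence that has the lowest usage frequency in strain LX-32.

Codon 1 AUC (Ile): 29.9 per 1000.
Codon 2 AUA (Ile): 36.3 per 1000.
Codon 3 AAC (Asn): 16.5 per 1000.
Codon 4 GAA (Glu): 5.6 per 1000.
Lowest frequency is 5.6 at codon 4.

4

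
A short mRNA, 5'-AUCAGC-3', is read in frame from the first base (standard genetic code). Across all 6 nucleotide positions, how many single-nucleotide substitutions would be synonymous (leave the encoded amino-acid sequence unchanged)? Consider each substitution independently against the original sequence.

3

Codon 1 (AUC, Ile): 2 synonymous substitutions.
Codon 2 (AGC, Ser): 1 synonymous substitution.
Total: 2 + 1 = 3.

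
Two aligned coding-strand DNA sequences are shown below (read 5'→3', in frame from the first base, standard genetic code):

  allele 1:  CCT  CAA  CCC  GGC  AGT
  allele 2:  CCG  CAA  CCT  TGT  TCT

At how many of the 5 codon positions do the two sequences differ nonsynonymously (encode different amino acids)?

1

Codon 1: CCT Pro / CCG Pro — synonymous.
Codon 2: CAA Gln / CAA Gln — identical.
Codon 3: CCC Pro / CCT Pro — synonymous.
Codon 4: GGC Gly / TGT Cys — nonsynonymous.
Codon 5: AGT Ser / TCT Ser — synonymous.
Nonsynonymous differences: 1.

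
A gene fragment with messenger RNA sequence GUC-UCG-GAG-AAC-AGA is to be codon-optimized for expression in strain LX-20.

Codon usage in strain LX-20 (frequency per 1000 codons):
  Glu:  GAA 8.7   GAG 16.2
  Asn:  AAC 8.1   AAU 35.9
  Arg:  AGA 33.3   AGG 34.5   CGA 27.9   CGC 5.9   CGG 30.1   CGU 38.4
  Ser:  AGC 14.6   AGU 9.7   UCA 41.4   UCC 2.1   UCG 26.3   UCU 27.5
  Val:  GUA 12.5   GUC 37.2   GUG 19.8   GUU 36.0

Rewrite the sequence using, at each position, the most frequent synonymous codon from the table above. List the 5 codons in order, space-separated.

Codon 1 (Val): best is GUC at 37.2.
Codon 2 (Ser): best is UCA at 41.4.
Codon 3 (Glu): best is GAG at 16.2.
Codon 4 (Asn): best is AAU at 35.9.
Codon 5 (Arg): best is CGU at 38.4.

GUC UCA GAG AAU CGU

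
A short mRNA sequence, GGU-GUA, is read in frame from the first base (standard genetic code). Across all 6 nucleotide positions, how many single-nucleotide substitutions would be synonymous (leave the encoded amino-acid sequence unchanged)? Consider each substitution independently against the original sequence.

6

Codon 1 (GGU, Gly): 3 synonymous substitutions.
Codon 2 (GUA, Val): 3 synonymous substitutions.
Total: 3 + 3 = 6.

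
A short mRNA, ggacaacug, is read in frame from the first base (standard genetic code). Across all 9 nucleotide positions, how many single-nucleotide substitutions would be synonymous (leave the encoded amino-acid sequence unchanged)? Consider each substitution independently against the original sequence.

Codon 1 (GGA, Gly): 3 synonymous substitutions.
Codon 2 (CAA, Gln): 1 synonymous substitution.
Codon 3 (CUG, Leu): 4 synonymous substitutions.
Total: 3 + 1 + 4 = 8.

8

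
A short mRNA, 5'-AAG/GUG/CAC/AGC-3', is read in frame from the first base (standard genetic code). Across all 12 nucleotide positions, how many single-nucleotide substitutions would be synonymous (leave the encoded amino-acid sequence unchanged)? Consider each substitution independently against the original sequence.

6

Codon 1 (AAG, Lys): 1 synonymous substitution.
Codon 2 (GUG, Val): 3 synonymous substitutions.
Codon 3 (CAC, His): 1 synonymous substitution.
Codon 4 (AGC, Ser): 1 synonymous substitution.
Total: 1 + 3 + 1 + 1 = 6.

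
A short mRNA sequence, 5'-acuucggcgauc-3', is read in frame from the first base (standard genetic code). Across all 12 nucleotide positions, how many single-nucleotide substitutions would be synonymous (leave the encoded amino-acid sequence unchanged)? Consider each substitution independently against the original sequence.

11

Codon 1 (ACU, Thr): 3 synonymous substitutions.
Codon 2 (UCG, Ser): 3 synonymous substitutions.
Codon 3 (GCG, Ala): 3 synonymous substitutions.
Codon 4 (AUC, Ile): 2 synonymous substitutions.
Total: 3 + 3 + 3 + 2 = 11.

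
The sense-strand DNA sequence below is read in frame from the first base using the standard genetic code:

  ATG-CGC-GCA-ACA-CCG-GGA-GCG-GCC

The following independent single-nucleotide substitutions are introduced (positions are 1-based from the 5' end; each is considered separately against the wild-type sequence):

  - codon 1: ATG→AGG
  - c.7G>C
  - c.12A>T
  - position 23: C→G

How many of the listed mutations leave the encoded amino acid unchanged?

1

Codon 1: ATG (Met) → AGG (Arg) — missense.
Codon 3: GCA (Ala) → CCA (Pro) — missense.
Codon 4: ACA (Thr) → ACT (Thr) — synonymous.
Codon 8: GCC (Ala) → GGC (Gly) — missense.
Synonymous: 1 of 4.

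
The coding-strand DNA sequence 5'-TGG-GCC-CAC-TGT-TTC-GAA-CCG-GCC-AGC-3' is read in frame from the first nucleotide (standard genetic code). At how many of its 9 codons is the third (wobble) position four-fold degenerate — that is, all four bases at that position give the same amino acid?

3

Codon 1 TGG (Trp): third position 1-fold.
Codon 2 GCC (Ala): third position 4-fold.
Codon 3 CAC (His): third position 2-fold.
Codon 4 TGT (Cys): third position 2-fold.
Codon 5 TTC (Phe): third position 2-fold.
Codon 6 GAA (Glu): third position 2-fold.
Codon 7 CCG (Pro): third position 4-fold.
Codon 8 GCC (Ala): third position 4-fold.
Codon 9 AGC (Ser): third position 2-fold.
Four-fold degenerate third positions: 3.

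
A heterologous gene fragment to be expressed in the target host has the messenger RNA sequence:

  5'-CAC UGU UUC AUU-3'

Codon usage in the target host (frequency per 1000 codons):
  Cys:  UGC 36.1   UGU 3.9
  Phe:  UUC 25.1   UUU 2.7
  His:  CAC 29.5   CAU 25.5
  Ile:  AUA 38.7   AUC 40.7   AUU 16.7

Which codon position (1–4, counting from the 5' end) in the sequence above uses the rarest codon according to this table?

Codon 1 CAC (His): 29.5 per 1000.
Codon 2 UGU (Cys): 3.9 per 1000.
Codon 3 UUC (Phe): 25.1 per 1000.
Codon 4 AUU (Ile): 16.7 per 1000.
Lowest frequency is 3.9 at codon 2.

2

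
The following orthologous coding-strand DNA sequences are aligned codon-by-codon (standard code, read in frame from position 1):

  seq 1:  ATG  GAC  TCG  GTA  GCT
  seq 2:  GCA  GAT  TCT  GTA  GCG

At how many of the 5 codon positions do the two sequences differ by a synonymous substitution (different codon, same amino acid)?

Codon 1: ATG Met / GCA Ala — nonsynonymous.
Codon 2: GAC Asp / GAT Asp — synonymous.
Codon 3: TCG Ser / TCT Ser — synonymous.
Codon 4: GTA Val / GTA Val — identical.
Codon 5: GCT Ala / GCG Ala — synonymous.
Synonymous differences: 3.

3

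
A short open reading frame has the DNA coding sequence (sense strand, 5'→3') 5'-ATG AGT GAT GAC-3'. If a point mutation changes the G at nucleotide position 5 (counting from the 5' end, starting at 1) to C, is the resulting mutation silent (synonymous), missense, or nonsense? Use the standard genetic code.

missense

Position 5 falls in codon 2: AGT → Ser.
After the substitution the codon is ACT → Thr.
Ser ≠ Thr, so this is a missense mutation.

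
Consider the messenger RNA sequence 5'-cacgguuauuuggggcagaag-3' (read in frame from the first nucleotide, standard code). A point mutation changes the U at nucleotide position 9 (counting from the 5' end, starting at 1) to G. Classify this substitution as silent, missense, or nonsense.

nonsense

Position 9 falls in codon 3: UAU → Tyr.
After the substitution the codon is UAG → Stop.
The new codon is a stop codon, so this is a nonsense mutation.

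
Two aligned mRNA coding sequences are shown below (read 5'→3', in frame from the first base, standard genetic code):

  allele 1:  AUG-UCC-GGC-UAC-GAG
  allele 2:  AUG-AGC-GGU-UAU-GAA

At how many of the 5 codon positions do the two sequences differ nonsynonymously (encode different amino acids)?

Codon 1: AUG Met / AUG Met — identical.
Codon 2: UCC Ser / AGC Ser — synonymous.
Codon 3: GGC Gly / GGU Gly — synonymous.
Codon 4: UAC Tyr / UAU Tyr — synonymous.
Codon 5: GAG Glu / GAA Glu — synonymous.
Nonsynonymous differences: 0.

0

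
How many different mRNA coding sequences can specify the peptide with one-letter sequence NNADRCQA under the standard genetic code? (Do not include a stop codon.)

Asn: 2 codons.
Asn: 2 codons.
Ala: 4 codons.
Asp: 2 codons.
Arg: 6 codons.
Cys: 2 codons.
Gln: 2 codons.
Ala: 4 codons.
2 × 2 × 4 × 2 × 6 × 2 × 2 × 4 = 3072.

3072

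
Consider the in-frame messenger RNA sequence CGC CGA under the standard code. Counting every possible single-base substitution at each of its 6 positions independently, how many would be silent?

7

Codon 1 (CGC, Arg): 3 synonymous substitutions.
Codon 2 (CGA, Arg): 4 synonymous substitutions.
Total: 3 + 4 = 7.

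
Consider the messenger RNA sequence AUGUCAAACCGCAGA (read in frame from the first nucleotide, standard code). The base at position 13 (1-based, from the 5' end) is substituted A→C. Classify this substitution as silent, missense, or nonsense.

Position 13 falls in codon 5: AGA → Arg.
After the substitution the codon is CGA → Arg.
Both encode Arg, so the change is synonymous.

silent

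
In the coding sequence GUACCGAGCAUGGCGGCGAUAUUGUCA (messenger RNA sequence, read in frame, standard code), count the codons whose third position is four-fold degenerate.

5

Codon 1 GUA (Val): third position 4-fold.
Codon 2 CCG (Pro): third position 4-fold.
Codon 3 AGC (Ser): third position 2-fold.
Codon 4 AUG (Met): third position 1-fold.
Codon 5 GCG (Ala): third position 4-fold.
Codon 6 GCG (Ala): third position 4-fold.
Codon 7 AUA (Ile): third position 3-fold.
Codon 8 UUG (Leu): third position 2-fold.
Codon 9 UCA (Ser): third position 4-fold.
Four-fold degenerate third positions: 5.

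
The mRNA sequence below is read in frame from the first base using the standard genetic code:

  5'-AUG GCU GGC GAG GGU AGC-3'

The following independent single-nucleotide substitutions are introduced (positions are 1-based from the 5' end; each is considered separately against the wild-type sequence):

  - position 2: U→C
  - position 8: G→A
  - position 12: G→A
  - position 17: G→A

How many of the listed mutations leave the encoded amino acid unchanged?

1

Codon 1: AUG (Met) → ACG (Thr) — missense.
Codon 3: GGC (Gly) → GAC (Asp) — missense.
Codon 4: GAG (Glu) → GAA (Glu) — synonymous.
Codon 6: AGC (Ser) → AAC (Asn) — missense.
Synonymous: 1 of 4.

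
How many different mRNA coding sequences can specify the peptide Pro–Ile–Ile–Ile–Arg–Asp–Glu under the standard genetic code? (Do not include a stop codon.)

2592

Pro: 4 codons.
Ile: 3 codons.
Ile: 3 codons.
Ile: 3 codons.
Arg: 6 codons.
Asp: 2 codons.
Glu: 2 codons.
4 × 3 × 3 × 3 × 6 × 2 × 2 = 2592.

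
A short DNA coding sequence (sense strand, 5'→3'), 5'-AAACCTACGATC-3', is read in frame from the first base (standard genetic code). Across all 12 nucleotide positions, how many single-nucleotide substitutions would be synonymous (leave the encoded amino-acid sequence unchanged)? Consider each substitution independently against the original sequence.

Codon 1 (AAA, Lys): 1 synonymous substitution.
Codon 2 (CCT, Pro): 3 synonymous substitutions.
Codon 3 (ACG, Thr): 3 synonymous substitutions.
Codon 4 (ATC, Ile): 2 synonymous substitutions.
Total: 1 + 3 + 3 + 2 = 9.

9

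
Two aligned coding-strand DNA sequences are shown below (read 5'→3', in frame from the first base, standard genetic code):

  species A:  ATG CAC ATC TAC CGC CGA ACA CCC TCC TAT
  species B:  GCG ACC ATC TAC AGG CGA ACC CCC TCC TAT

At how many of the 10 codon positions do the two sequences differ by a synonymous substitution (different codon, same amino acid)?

Codon 1: ATG Met / GCG Ala — nonsynonymous.
Codon 2: CAC His / ACC Thr — nonsynonymous.
Codon 3: ATC Ile / ATC Ile — identical.
Codon 4: TAC Tyr / TAC Tyr — identical.
Codon 5: CGC Arg / AGG Arg — synonymous.
Codon 6: CGA Arg / CGA Arg — identical.
Codon 7: ACA Thr / ACC Thr — synonymous.
Codon 8: CCC Pro / CCC Pro — identical.
Codon 9: TCC Ser / TCC Ser — identical.
Codon 10: TAT Tyr / TAT Tyr — identical.
Synonymous differences: 2.

2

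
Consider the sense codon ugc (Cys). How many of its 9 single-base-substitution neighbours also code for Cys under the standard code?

Position 1: none → 0 synonymous.
Position 2: none → 0 synonymous.
Position 3: UGU → 1 synonymous.
Total: 0 + 0 + 1 = 1.

1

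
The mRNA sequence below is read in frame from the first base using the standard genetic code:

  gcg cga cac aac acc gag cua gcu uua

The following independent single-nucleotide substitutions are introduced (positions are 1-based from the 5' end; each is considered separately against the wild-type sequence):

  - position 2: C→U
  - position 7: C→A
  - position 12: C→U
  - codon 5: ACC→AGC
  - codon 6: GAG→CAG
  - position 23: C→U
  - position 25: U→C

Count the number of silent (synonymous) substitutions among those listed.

Codon 1: GCG (Ala) → GUG (Val) — missense.
Codon 3: CAC (His) → AAC (Asn) — missense.
Codon 4: AAC (Asn) → AAU (Asn) — synonymous.
Codon 5: ACC (Thr) → AGC (Ser) — missense.
Codon 6: GAG (Glu) → CAG (Gln) — missense.
Codon 8: GCU (Ala) → GUU (Val) — missense.
Codon 9: UUA (Leu) → CUA (Leu) — synonymous.
Synonymous: 2 of 7.

2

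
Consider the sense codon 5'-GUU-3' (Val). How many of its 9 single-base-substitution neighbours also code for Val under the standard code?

Position 1: none → 0 synonymous.
Position 2: none → 0 synonymous.
Position 3: GUC, GUA, GUG → 3 synonymous.
Total: 0 + 0 + 3 = 3.

3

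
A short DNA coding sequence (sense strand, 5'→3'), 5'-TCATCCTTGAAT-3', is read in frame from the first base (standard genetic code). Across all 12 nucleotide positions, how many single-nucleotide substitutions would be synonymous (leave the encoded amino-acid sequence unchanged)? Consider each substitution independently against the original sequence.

9

Codon 1 (TCA, Ser): 3 synonymous substitutions.
Codon 2 (TCC, Ser): 3 synonymous substitutions.
Codon 3 (TTG, Leu): 2 synonymous substitutions.
Codon 4 (AAT, Asn): 1 synonymous substitution.
Total: 3 + 3 + 2 + 1 = 9.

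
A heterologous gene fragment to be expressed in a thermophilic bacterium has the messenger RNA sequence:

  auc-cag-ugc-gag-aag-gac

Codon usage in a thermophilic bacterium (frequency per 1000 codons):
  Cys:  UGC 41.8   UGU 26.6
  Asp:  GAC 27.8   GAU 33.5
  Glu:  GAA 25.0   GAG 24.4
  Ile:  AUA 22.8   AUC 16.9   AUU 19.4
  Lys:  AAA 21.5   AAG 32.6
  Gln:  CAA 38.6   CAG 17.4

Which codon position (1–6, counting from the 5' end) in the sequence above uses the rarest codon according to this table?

Codon 1 AUC (Ile): 16.9 per 1000.
Codon 2 CAG (Gln): 17.4 per 1000.
Codon 3 UGC (Cys): 41.8 per 1000.
Codon 4 GAG (Glu): 24.4 per 1000.
Codon 5 AAG (Lys): 32.6 per 1000.
Codon 6 GAC (Asp): 27.8 per 1000.
Lowest frequency is 16.9 at codon 1.

1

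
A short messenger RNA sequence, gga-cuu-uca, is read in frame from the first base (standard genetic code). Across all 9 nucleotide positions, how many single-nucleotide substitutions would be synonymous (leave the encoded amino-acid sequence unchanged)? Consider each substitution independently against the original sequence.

9

Codon 1 (GGA, Gly): 3 synonymous substitutions.
Codon 2 (CUU, Leu): 3 synonymous substitutions.
Codon 3 (UCA, Ser): 3 synonymous substitutions.
Total: 3 + 3 + 3 = 9.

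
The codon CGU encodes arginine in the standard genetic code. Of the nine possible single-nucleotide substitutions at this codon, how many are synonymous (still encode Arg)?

3

Position 1: none → 0 synonymous.
Position 2: none → 0 synonymous.
Position 3: CGC, CGA, CGG → 3 synonymous.
Total: 0 + 0 + 3 = 3.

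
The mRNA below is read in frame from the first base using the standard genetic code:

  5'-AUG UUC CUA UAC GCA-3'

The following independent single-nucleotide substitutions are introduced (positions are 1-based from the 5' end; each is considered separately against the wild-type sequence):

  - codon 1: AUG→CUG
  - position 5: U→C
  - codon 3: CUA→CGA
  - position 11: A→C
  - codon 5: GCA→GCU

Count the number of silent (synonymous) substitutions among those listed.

Codon 1: AUG (Met) → CUG (Leu) — missense.
Codon 2: UUC (Phe) → UCC (Ser) — missense.
Codon 3: CUA (Leu) → CGA (Arg) — missense.
Codon 4: UAC (Tyr) → UCC (Ser) — missense.
Codon 5: GCA (Ala) → GCU (Ala) — synonymous.
Synonymous: 1 of 5.

1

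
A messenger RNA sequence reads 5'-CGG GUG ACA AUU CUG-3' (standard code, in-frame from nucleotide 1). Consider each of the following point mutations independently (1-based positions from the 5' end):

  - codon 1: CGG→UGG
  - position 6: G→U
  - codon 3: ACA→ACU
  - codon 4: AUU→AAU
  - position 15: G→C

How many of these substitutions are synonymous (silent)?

3

Codon 1: CGG (Arg) → UGG (Trp) — missense.
Codon 2: GUG (Val) → GUU (Val) — synonymous.
Codon 3: ACA (Thr) → ACU (Thr) — synonymous.
Codon 4: AUU (Ile) → AAU (Asn) — missense.
Codon 5: CUG (Leu) → CUC (Leu) — synonymous.
Synonymous: 3 of 5.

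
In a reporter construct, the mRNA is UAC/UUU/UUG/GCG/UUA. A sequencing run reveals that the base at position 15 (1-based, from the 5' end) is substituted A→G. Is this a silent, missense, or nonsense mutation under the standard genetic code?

Position 15 falls in codon 5: UUA → Leu.
After the substitution the codon is UUG → Leu.
Both encode Leu, so the change is synonymous.

silent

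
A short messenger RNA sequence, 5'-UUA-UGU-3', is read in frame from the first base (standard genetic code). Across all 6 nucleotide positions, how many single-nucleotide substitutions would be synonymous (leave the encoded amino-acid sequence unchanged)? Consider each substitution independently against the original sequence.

Codon 1 (UUA, Leu): 2 synonymous substitutions.
Codon 2 (UGU, Cys): 1 synonymous substitution.
Total: 2 + 1 = 3.

3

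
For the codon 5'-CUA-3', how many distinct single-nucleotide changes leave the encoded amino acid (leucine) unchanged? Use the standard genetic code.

Position 1: UUA → 1 synonymous.
Position 2: none → 0 synonymous.
Position 3: CUU, CUC, CUG → 3 synonymous.
Total: 1 + 0 + 3 = 4.

4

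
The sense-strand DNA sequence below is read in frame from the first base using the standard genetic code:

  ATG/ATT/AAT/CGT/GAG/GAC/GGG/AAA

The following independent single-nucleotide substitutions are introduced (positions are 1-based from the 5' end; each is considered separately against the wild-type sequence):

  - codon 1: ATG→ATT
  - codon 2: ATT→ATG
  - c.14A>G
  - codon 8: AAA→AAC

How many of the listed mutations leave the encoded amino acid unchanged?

0

Codon 1: ATG (Met) → ATT (Ile) — missense.
Codon 2: ATT (Ile) → ATG (Met) — missense.
Codon 5: GAG (Glu) → GGG (Gly) — missense.
Codon 8: AAA (Lys) → AAC (Asn) — missense.
Synonymous: 0 of 4.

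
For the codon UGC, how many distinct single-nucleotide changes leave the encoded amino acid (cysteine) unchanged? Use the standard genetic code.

1

Position 1: none → 0 synonymous.
Position 2: none → 0 synonymous.
Position 3: UGU → 1 synonymous.
Total: 0 + 0 + 1 = 1.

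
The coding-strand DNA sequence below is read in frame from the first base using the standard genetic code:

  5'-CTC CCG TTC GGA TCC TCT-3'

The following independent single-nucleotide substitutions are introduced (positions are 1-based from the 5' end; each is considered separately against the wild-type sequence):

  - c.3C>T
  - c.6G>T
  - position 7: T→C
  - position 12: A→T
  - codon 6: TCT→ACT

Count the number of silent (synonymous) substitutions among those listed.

Codon 1: CTC (Leu) → CTT (Leu) — synonymous.
Codon 2: CCG (Pro) → CCT (Pro) — synonymous.
Codon 3: TTC (Phe) → CTC (Leu) — missense.
Codon 4: GGA (Gly) → GGT (Gly) — synonymous.
Codon 6: TCT (Ser) → ACT (Thr) — missense.
Synonymous: 3 of 5.

3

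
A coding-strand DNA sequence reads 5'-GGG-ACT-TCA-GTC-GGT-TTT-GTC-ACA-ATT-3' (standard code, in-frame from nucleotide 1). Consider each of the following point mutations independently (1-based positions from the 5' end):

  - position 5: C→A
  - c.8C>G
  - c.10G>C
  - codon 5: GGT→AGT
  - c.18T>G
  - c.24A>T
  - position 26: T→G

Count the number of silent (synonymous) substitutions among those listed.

Codon 2: ACT (Thr) → AAT (Asn) — missense.
Codon 3: TCA (Ser) → TGA (Stop) — nonsense.
Codon 4: GTC (Val) → CTC (Leu) — missense.
Codon 5: GGT (Gly) → AGT (Ser) — missense.
Codon 6: TTT (Phe) → TTG (Leu) — missense.
Codon 8: ACA (Thr) → ACT (Thr) — synonymous.
Codon 9: ATT (Ile) → AGT (Ser) — missense.
Synonymous: 1 of 7.

1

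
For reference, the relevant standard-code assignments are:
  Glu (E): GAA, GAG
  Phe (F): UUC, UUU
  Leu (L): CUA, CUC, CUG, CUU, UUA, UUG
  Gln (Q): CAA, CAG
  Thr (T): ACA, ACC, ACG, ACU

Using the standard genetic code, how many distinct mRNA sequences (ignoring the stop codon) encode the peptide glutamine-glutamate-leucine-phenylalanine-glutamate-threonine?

384

Gln: 2 codons.
Glu: 2 codons.
Leu: 6 codons.
Phe: 2 codons.
Glu: 2 codons.
Thr: 4 codons.
2 × 2 × 6 × 2 × 2 × 4 = 384.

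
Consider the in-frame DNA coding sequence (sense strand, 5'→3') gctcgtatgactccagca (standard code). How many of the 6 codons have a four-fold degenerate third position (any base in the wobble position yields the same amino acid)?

Codon 1 GCT (Ala): third position 4-fold.
Codon 2 CGT (Arg): third position 4-fold.
Codon 3 ATG (Met): third position 1-fold.
Codon 4 ACT (Thr): third position 4-fold.
Codon 5 CCA (Pro): third position 4-fold.
Codon 6 GCA (Ala): third position 4-fold.
Four-fold degenerate third positions: 5.

5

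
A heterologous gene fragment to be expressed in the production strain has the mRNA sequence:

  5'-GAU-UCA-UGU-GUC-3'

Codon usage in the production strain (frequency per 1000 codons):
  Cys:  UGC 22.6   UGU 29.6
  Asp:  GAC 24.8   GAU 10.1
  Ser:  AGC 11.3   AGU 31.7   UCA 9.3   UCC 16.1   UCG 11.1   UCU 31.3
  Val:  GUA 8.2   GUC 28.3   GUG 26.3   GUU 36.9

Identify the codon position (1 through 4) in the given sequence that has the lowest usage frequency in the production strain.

Codon 1 GAU (Asp): 10.1 per 1000.
Codon 2 UCA (Ser): 9.3 per 1000.
Codon 3 UGU (Cys): 29.6 per 1000.
Codon 4 GUC (Val): 28.3 per 1000.
Lowest frequency is 9.3 at codon 2.

2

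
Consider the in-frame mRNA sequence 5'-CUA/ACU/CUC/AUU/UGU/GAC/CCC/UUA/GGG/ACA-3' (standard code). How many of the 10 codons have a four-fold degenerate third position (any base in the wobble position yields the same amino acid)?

6

Codon 1 CUA (Leu): third position 4-fold.
Codon 2 ACU (Thr): third position 4-fold.
Codon 3 CUC (Leu): third position 4-fold.
Codon 4 AUU (Ile): third position 3-fold.
Codon 5 UGU (Cys): third position 2-fold.
Codon 6 GAC (Asp): third position 2-fold.
Codon 7 CCC (Pro): third position 4-fold.
Codon 8 UUA (Leu): third position 2-fold.
Codon 9 GGG (Gly): third position 4-fold.
Codon 10 ACA (Thr): third position 4-fold.
Four-fold degenerate third positions: 6.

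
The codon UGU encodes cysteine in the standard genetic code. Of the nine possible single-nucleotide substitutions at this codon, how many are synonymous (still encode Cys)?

Position 1: none → 0 synonymous.
Position 2: none → 0 synonymous.
Position 3: UGC → 1 synonymous.
Total: 0 + 0 + 1 = 1.

1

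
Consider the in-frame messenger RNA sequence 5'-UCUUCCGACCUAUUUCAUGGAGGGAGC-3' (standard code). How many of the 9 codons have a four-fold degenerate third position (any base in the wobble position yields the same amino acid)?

Codon 1 UCU (Ser): third position 4-fold.
Codon 2 UCC (Ser): third position 4-fold.
Codon 3 GAC (Asp): third position 2-fold.
Codon 4 CUA (Leu): third position 4-fold.
Codon 5 UUU (Phe): third position 2-fold.
Codon 6 CAU (His): third position 2-fold.
Codon 7 GGA (Gly): third position 4-fold.
Codon 8 GGG (Gly): third position 4-fold.
Codon 9 AGC (Ser): third position 2-fold.
Four-fold degenerate third positions: 5.

5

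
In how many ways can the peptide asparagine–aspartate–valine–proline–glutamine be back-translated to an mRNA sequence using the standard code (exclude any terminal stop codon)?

Asn: 2 codons.
Asp: 2 codons.
Val: 4 codons.
Pro: 4 codons.
Gln: 2 codons.
2 × 2 × 4 × 4 × 2 = 128.

128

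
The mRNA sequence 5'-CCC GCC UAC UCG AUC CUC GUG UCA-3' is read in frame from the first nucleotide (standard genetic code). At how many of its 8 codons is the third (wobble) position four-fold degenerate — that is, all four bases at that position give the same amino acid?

6

Codon 1 CCC (Pro): third position 4-fold.
Codon 2 GCC (Ala): third position 4-fold.
Codon 3 UAC (Tyr): third position 2-fold.
Codon 4 UCG (Ser): third position 4-fold.
Codon 5 AUC (Ile): third position 3-fold.
Codon 6 CUC (Leu): third position 4-fold.
Codon 7 GUG (Val): third position 4-fold.
Codon 8 UCA (Ser): third position 4-fold.
Four-fold degenerate third positions: 6.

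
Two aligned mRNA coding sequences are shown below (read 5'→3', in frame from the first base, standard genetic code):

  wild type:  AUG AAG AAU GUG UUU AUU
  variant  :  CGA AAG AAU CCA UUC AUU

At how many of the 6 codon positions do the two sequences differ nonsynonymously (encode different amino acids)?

2

Codon 1: AUG Met / CGA Arg — nonsynonymous.
Codon 2: AAG Lys / AAG Lys — identical.
Codon 3: AAU Asn / AAU Asn — identical.
Codon 4: GUG Val / CCA Pro — nonsynonymous.
Codon 5: UUU Phe / UUC Phe — synonymous.
Codon 6: AUU Ile / AUU Ile — identical.
Nonsynonymous differences: 2.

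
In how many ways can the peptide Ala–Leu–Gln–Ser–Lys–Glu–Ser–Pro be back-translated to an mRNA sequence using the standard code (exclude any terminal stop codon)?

Ala: 4 codons.
Leu: 6 codons.
Gln: 2 codons.
Ser: 6 codons.
Lys: 2 codons.
Glu: 2 codons.
Ser: 6 codons.
Pro: 4 codons.
4 × 6 × 2 × 6 × 2 × 2 × 6 × 4 = 27648.

27648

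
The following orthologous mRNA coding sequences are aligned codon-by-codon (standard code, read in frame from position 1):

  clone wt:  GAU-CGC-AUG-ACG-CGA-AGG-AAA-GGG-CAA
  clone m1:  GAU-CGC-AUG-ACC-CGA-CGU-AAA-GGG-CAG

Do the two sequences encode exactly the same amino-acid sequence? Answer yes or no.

yes

Codon 1: GAU Asp / GAU Asp — identical.
Codon 2: CGC Arg / CGC Arg — identical.
Codon 3: AUG Met / AUG Met — identical.
Codon 4: ACG Thr / ACC Thr — synonymous.
Codon 5: CGA Arg / CGA Arg — identical.
Codon 6: AGG Arg / CGU Arg — synonymous.
Codon 7: AAA Lys / AAA Lys — identical.
Codon 8: GGG Gly / GGG Gly — identical.
Codon 9: CAA Gln / CAG Gln — synonymous.
Nonsynonymous differences: 0 → same protein.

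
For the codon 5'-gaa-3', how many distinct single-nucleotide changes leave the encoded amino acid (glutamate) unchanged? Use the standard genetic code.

1

Position 1: none → 0 synonymous.
Position 2: none → 0 synonymous.
Position 3: GAG → 1 synonymous.
Total: 0 + 0 + 1 = 1.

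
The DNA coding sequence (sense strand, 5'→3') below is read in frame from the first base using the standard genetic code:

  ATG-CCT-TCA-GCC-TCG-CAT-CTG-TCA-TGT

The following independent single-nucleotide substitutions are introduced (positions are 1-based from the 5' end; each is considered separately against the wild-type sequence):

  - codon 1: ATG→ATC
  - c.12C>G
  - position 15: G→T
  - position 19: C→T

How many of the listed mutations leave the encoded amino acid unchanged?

Codon 1: ATG (Met) → ATC (Ile) — missense.
Codon 4: GCC (Ala) → GCG (Ala) — synonymous.
Codon 5: TCG (Ser) → TCT (Ser) — synonymous.
Codon 7: CTG (Leu) → TTG (Leu) — synonymous.
Synonymous: 3 of 4.

3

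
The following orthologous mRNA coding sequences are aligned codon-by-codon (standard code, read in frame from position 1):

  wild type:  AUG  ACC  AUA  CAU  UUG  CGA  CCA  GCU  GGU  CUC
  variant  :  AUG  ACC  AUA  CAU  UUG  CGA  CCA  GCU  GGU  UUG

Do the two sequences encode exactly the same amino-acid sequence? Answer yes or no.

Codon 1: AUG Met / AUG Met — identical.
Codon 2: ACC Thr / ACC Thr — identical.
Codon 3: AUA Ile / AUA Ile — identical.
Codon 4: CAU His / CAU His — identical.
Codon 5: UUG Leu / UUG Leu — identical.
Codon 6: CGA Arg / CGA Arg — identical.
Codon 7: CCA Pro / CCA Pro — identical.
Codon 8: GCU Ala / GCU Ala — identical.
Codon 9: GGU Gly / GGU Gly — identical.
Codon 10: CUC Leu / UUG Leu — synonymous.
Nonsynonymous differences: 0 → same protein.

yes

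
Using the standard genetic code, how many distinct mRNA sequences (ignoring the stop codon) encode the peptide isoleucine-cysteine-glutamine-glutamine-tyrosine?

Ile: 3 codons.
Cys: 2 codons.
Gln: 2 codons.
Gln: 2 codons.
Tyr: 2 codons.
3 × 2 × 2 × 2 × 2 = 48.

48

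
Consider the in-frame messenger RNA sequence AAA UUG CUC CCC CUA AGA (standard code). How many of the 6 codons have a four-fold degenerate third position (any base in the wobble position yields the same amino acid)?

3

Codon 1 AAA (Lys): third position 2-fold.
Codon 2 UUG (Leu): third position 2-fold.
Codon 3 CUC (Leu): third position 4-fold.
Codon 4 CCC (Pro): third position 4-fold.
Codon 5 CUA (Leu): third position 4-fold.
Codon 6 AGA (Arg): third position 2-fold.
Four-fold degenerate third positions: 3.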